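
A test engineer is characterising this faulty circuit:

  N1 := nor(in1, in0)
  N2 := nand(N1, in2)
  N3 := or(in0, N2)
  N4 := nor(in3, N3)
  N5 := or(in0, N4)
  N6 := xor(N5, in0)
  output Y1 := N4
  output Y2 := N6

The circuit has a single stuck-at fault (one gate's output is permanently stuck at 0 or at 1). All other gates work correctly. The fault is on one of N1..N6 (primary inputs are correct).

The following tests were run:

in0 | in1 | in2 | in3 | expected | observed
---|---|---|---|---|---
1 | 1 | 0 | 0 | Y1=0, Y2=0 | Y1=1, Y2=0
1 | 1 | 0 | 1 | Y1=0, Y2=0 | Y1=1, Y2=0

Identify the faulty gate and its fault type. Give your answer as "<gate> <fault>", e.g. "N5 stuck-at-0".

Fault-free values for test 1 (in0=1, in1=1, in2=0, in3=0): N1=0, N2=1, N3=1, N4=0, N5=1, N6=0, giving Y1=0, Y2=0. Observed Y1=1, Y2=0.
Test 1: faults giving observed Y1=1, Y2=0 are {N3 stuck-at-0, N4 stuck-at-1}.
Test 2 (in0=1, in1=1, in2=0, in3=1): fault-free N1=0, N2=1, N3=1, N4=0, N5=1, N6=0 → Y1=0, Y2=0; observed Y1=1, Y2=0. Eliminates N3 stuck-at-0.
Only N4 stuck-at-1 is consistent with every test.

N4 stuck-at-1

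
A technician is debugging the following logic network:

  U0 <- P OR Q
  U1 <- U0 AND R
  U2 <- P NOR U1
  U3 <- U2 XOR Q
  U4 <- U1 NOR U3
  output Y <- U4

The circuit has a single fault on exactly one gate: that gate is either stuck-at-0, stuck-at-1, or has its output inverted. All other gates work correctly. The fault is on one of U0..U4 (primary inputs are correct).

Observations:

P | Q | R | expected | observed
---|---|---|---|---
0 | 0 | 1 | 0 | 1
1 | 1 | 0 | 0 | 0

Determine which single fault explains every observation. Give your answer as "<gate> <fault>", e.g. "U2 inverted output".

Fault-free values for test 1 (P=0, Q=0, R=1): U0=0, U1=0, U2=1, U3=1, U4=0, giving Y=0. Observed 1.
Test 1: faults giving observed 1 are {U2 stuck-at-0, U2 inverted output, U3 stuck-at-0, U3 inverted output, U4 stuck-at-1, U4 inverted output}.
Test 2 (P=1, Q=1, R=0): fault-free U0=1, U1=0, U2=0, U3=1, U4=0 → 0; observed 0. Eliminates U2 inverted output, U3 stuck-at-0, U3 inverted output, U4 stuck-at-1, U4 inverted output.
Only U2 stuck-at-0 is consistent with every test.

U2 stuck-at-0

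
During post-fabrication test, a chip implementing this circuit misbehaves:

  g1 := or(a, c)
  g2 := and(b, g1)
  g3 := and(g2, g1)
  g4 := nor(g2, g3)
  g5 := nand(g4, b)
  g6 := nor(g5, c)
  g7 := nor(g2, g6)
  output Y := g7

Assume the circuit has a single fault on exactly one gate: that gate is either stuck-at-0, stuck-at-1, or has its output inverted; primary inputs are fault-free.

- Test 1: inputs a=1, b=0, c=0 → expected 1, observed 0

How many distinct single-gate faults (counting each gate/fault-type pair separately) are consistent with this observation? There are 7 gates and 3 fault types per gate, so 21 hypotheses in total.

Fault-free: g1=1, g2=0, g3=0, g4=1, g5=1, g6=0, g7=1 → 1. Observed 0.
  g1: none of the 3 fault types match ✗
  g2: stuck-at-1, inverted output ✓; others ✗
  g3: none of the 3 fault types match ✗
  g4: none of the 3 fault types match ✗
  g5: stuck-at-0, inverted output ✓; others ✗
  g6: stuck-at-1, inverted output ✓; others ✗
  g7: stuck-at-0, inverted output ✓; others ✗
Consistent faults: {g2 stuck-at-1, g2 inverted output, g5 stuck-at-0, g5 inverted output, g6 stuck-at-1, g6 inverted output, g7 stuck-at-0, g7 inverted output} — 8 in all.

8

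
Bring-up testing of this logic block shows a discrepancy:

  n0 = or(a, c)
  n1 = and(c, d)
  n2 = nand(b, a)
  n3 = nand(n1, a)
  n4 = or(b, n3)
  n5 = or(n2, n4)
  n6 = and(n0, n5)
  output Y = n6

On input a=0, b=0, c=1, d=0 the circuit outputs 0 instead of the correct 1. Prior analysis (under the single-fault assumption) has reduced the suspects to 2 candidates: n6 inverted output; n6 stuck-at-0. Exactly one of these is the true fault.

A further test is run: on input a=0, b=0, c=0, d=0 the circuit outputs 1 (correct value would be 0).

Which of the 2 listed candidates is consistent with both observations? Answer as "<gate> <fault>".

Evaluate each candidate on input a=0, b=0, c=0, d=0:
  n6 inverted output: n0=0, n1=0, n2=1, n3=1, n4=1, n5=1, n6=1 [inverted output] → 1 — matches
  n6 stuck-at-0: n0=0, n1=0, n2=1, n3=1, n4=1, n5=1, n6=0 [stuck-at-0] → 0 — eliminated
Only n6 inverted output reproduces the observed 1.

n6 inverted output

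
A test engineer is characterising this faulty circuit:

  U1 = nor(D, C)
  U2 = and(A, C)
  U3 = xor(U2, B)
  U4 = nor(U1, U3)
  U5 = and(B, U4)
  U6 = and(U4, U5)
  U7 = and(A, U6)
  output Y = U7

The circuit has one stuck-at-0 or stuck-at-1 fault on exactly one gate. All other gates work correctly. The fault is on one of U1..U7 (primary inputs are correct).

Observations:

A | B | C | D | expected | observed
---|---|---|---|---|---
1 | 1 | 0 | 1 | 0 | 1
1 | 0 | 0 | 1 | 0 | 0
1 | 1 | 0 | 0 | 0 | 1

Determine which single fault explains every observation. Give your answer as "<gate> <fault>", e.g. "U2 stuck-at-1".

Fault-free values for test 1 (A=1, B=1, C=0, D=1): U1=0, U2=0, U3=1, U4=0, U5=0, U6=0, U7=0, giving Y=0. Observed 1.
Test 1: faults giving observed 1 are {U2 stuck-at-1, U3 stuck-at-0, U4 stuck-at-1, U6 stuck-at-1, U7 stuck-at-1}.
Test 2 (A=1, B=0, C=0, D=1): fault-free U1=0, U2=0, U3=0, U4=1, U5=0, U6=0, U7=0 → 0; observed 0. Eliminates U6 stuck-at-1, U7 stuck-at-1.
Test 3 (A=1, B=1, C=0, D=0): fault-free U1=1, U2=0, U3=1, U4=0, U5=0, U6=0, U7=0 → 0; observed 1. Eliminates U2 stuck-at-1, U3 stuck-at-0.
Only U4 stuck-at-1 is consistent with every test.

U4 stuck-at-1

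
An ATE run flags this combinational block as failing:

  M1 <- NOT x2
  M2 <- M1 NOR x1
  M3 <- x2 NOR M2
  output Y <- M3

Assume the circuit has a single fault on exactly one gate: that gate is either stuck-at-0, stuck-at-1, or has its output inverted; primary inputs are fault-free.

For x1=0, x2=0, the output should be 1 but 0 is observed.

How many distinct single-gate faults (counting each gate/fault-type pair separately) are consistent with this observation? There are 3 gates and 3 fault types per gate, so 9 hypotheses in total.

6

Fault-free: M1=1, M2=0, M3=1 → 1. Observed 0.
  M1 stuck-at-0: output 0 ✓
  M1 stuck-at-1: output 1 ✗
  M1 inverted output: output 0 ✓
  M2 stuck-at-0: output 1 ✗
  M2 stuck-at-1: output 0 ✓
  M2 inverted output: output 0 ✓
  M3 stuck-at-0: output 0 ✓
  M3 stuck-at-1: output 1 ✗
  M3 inverted output: output 0 ✓
Consistent faults: {M1 stuck-at-0, M1 inverted output, M2 stuck-at-1, M2 inverted output, M3 stuck-at-0, M3 inverted output} — 6 in all.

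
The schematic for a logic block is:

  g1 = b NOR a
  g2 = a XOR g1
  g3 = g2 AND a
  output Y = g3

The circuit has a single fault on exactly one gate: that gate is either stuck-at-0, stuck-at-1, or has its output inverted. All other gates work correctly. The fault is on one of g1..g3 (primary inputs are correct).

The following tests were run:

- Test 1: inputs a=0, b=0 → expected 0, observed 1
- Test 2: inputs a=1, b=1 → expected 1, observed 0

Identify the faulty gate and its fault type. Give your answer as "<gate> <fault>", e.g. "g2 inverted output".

Fault-free values for test 1 (a=0, b=0): g1=1, g2=1, g3=0, giving Y=0. Observed 1.
Test 1: faults giving observed 1 are {g3 stuck-at-1, g3 inverted output}.
Test 2 (a=1, b=1): fault-free g1=0, g2=1, g3=1 → 1; observed 0. Eliminates g3 stuck-at-1.
Only g3 inverted output is consistent with every test.

g3 inverted output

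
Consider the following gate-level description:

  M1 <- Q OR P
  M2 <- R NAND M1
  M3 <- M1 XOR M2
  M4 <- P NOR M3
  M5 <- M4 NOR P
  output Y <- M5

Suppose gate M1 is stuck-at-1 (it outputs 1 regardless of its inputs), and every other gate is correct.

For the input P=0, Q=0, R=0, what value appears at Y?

Propagate with M1 forced: M1=1 [stuck-at-1], M2=1, M3=0, M4=1, M5=0.
So Y = 0. (Without the fault it would be 1.)

0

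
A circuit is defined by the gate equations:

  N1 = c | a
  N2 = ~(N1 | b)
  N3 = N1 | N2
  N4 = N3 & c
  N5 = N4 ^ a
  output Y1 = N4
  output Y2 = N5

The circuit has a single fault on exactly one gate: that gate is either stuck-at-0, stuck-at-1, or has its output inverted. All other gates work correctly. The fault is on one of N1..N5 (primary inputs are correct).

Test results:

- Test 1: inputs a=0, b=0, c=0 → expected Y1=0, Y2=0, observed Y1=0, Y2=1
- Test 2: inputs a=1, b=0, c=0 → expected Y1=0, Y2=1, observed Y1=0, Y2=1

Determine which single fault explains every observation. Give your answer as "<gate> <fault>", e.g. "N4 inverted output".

Fault-free values for test 1 (a=0, b=0, c=0): N1=0, N2=1, N3=1, N4=0, N5=0, giving Y1=0, Y2=0. Observed Y1=0, Y2=1.
Test 1: faults giving observed Y1=0, Y2=1 are {N5 stuck-at-1, N5 inverted output}.
Test 2 (a=1, b=0, c=0): fault-free N1=1, N2=0, N3=1, N4=0, N5=1 → Y1=0, Y2=1; observed Y1=0, Y2=1. Eliminates N5 inverted output.
Only N5 stuck-at-1 is consistent with every test.

N5 stuck-at-1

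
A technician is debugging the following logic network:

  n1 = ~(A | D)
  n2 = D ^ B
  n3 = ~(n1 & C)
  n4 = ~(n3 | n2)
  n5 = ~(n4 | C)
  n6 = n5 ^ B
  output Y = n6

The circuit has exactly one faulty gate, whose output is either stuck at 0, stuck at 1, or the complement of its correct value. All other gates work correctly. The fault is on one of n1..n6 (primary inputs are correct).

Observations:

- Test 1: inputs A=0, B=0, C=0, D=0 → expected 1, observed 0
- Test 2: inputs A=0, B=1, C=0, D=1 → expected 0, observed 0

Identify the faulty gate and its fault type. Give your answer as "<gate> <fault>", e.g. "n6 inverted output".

Fault-free values for test 1 (A=0, B=0, C=0, D=0): n1=1, n2=0, n3=1, n4=0, n5=1, n6=1, giving Y=1. Observed 0.
Test 1: faults giving observed 0 are {n3 stuck-at-0, n3 inverted output, n4 stuck-at-1, n4 inverted output, n5 stuck-at-0, n5 inverted output, n6 stuck-at-0, n6 inverted output}.
Test 2 (A=0, B=1, C=0, D=1): fault-free n1=0, n2=0, n3=1, n4=0, n5=1, n6=0 → 0; observed 0. Eliminates n3 stuck-at-0, n3 inverted output, n4 stuck-at-1, n4 inverted output, n5 stuck-at-0, n5 inverted output, n6 inverted output.
Only n6 stuck-at-0 is consistent with every test.

n6 stuck-at-0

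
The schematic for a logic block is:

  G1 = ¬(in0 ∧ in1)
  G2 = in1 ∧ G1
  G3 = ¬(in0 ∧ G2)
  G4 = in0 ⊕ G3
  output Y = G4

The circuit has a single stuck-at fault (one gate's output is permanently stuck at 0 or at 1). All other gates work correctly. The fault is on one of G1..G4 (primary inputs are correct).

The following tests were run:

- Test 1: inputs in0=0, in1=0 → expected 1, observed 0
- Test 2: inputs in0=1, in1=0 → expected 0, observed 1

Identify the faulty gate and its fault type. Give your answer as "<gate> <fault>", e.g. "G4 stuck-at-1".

G3 stuck-at-0

Fault-free values for test 1 (in0=0, in1=0): G1=1, G2=0, G3=1, G4=1, giving Y=1. Observed 0.
Test 1: faults giving observed 0 are {G3 stuck-at-0, G4 stuck-at-0}.
Test 2 (in0=1, in1=0): fault-free G1=1, G2=0, G3=1, G4=0 → 0; observed 1. Eliminates G4 stuck-at-0.
Only G3 stuck-at-0 is consistent with every test.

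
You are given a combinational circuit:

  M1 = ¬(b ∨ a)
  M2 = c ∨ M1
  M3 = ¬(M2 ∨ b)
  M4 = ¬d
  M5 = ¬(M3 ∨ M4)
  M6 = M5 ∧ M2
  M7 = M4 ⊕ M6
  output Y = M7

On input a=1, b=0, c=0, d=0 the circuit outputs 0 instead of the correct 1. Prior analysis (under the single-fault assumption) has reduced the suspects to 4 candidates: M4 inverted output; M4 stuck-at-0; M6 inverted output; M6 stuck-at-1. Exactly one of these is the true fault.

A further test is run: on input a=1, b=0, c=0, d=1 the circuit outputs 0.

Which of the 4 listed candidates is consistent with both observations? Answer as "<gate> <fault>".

M4 stuck-at-0

Evaluate each candidate on input a=1, b=0, c=0, d=1:
  M4 inverted output: M1=0, M2=0, M3=1, M4=1 [inverted output], M5=0, M6=0, M7=1 → 1 — eliminated
  M4 stuck-at-0: M1=0, M2=0, M3=1, M4=0 [stuck-at-0], M5=0, M6=0, M7=0 → 0 — matches
  M6 inverted output: M1=0, M2=0, M3=1, M4=0, M5=0, M6=1 [inverted output], M7=1 → 1 — eliminated
  M6 stuck-at-1: M1=0, M2=0, M3=1, M4=0, M5=0, M6=1 [stuck-at-1], M7=1 → 1 — eliminated
Only M4 stuck-at-0 reproduces the observed 0.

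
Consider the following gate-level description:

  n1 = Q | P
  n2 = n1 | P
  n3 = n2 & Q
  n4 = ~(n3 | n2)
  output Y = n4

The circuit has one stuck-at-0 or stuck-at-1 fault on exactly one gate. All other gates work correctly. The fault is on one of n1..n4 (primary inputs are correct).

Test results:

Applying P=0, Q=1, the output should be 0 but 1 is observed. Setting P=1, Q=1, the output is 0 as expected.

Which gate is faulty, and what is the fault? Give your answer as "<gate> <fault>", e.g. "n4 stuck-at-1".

Fault-free values for test 1 (P=0, Q=1): n1=1, n2=1, n3=1, n4=0, giving Y=0. Observed 1.
Test 1: faults giving observed 1 are {n1 stuck-at-0, n2 stuck-at-0, n4 stuck-at-1}.
Test 2 (P=1, Q=1): fault-free n1=1, n2=1, n3=1, n4=0 → 0; observed 0. Eliminates n2 stuck-at-0, n4 stuck-at-1.
Only n1 stuck-at-0 is consistent with every test.

n1 stuck-at-0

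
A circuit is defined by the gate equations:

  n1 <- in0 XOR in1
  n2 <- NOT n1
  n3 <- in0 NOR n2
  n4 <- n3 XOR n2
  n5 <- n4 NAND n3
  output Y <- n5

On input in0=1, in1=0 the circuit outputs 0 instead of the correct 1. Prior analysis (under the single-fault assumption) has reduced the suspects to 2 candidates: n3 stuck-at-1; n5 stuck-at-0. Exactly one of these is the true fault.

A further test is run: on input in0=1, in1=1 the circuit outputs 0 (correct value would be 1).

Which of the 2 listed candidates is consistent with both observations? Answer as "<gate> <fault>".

n5 stuck-at-0

Evaluate each candidate on input in0=1, in1=1:
  n3 stuck-at-1: n1=0, n2=1, n3=1 [stuck-at-1], n4=0, n5=1 → 1 — eliminated
  n5 stuck-at-0: n1=0, n2=1, n3=0, n4=1, n5=0 [stuck-at-0] → 0 — matches
Only n5 stuck-at-0 reproduces the observed 0.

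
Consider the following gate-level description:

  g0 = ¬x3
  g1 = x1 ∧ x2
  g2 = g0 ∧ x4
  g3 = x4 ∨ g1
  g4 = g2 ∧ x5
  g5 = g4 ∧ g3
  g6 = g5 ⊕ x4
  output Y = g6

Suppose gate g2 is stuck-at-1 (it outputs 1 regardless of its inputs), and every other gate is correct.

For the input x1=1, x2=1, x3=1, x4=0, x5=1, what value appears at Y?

Propagate with g2 forced: g0=0, g1=1, g2=1 [stuck-at-1], g3=1, g4=1, g5=1, g6=1.
So Y = 1. (Without the fault it would be 0.)

1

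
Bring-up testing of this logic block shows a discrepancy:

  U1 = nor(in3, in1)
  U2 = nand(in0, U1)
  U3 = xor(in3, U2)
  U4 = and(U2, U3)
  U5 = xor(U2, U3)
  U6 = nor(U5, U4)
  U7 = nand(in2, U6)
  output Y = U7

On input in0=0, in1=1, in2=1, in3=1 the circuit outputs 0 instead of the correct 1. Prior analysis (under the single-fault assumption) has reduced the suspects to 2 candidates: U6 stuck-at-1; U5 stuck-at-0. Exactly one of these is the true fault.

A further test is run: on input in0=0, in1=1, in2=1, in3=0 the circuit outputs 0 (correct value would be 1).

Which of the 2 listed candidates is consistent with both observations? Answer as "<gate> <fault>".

Evaluate each candidate on input in0=0, in1=1, in2=1, in3=0:
  U6 stuck-at-1: U1=0, U2=1, U3=1, U4=1, U5=0, U6=1 [stuck-at-1], U7=0 → 0 — matches
  U5 stuck-at-0: U1=0, U2=1, U3=1, U4=1, U5=0 [stuck-at-0], U6=0, U7=1 → 1 — eliminated
Only U6 stuck-at-1 reproduces the observed 0.

U6 stuck-at-1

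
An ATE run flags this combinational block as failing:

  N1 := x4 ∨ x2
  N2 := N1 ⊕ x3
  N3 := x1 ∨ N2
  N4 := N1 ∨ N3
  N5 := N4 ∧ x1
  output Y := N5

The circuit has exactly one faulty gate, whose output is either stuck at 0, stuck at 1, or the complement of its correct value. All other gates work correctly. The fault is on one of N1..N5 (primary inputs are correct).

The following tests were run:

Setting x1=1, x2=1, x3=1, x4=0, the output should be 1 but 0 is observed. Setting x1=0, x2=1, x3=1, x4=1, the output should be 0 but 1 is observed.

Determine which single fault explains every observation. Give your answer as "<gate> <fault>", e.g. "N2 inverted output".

N5 inverted output

Fault-free values for test 1 (x1=1, x2=1, x3=1, x4=0): N1=1, N2=0, N3=1, N4=1, N5=1, giving Y=1. Observed 0.
Test 1: faults giving observed 0 are {N4 stuck-at-0, N4 inverted output, N5 stuck-at-0, N5 inverted output}.
Test 2 (x1=0, x2=1, x3=1, x4=1): fault-free N1=1, N2=0, N3=0, N4=1, N5=0 → 0; observed 1. Eliminates N4 stuck-at-0, N4 inverted output, N5 stuck-at-0.
Only N5 inverted output is consistent with every test.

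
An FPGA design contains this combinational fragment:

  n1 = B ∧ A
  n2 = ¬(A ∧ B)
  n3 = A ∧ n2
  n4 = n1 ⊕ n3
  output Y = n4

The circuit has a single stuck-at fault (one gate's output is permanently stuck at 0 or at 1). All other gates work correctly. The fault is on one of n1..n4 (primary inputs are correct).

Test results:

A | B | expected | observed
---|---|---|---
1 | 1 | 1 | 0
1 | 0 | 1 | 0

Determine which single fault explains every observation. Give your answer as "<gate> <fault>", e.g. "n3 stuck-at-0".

n4 stuck-at-0

Fault-free values for test 1 (A=1, B=1): n1=1, n2=0, n3=0, n4=1, giving Y=1. Observed 0.
Test 1: faults giving observed 0 are {n1 stuck-at-0, n2 stuck-at-1, n3 stuck-at-1, n4 stuck-at-0}.
Test 2 (A=1, B=0): fault-free n1=0, n2=1, n3=1, n4=1 → 1; observed 0. Eliminates n1 stuck-at-0, n2 stuck-at-1, n3 stuck-at-1.
Only n4 stuck-at-0 is consistent with every test.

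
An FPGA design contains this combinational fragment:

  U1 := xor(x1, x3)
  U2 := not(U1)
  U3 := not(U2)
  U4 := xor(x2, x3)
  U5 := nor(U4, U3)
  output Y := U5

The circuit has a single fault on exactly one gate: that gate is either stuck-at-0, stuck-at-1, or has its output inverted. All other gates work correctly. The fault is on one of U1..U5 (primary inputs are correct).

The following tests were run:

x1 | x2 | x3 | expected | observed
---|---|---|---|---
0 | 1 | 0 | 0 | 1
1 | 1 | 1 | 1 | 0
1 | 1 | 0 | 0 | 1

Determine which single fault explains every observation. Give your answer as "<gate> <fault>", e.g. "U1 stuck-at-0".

Fault-free values for test 1 (x1=0, x2=1, x3=0): U1=0, U2=1, U3=0, U4=1, U5=0, giving Y=0. Observed 1.
Test 1: faults giving observed 1 are {U4 stuck-at-0, U4 inverted output, U5 stuck-at-1, U5 inverted output}.
Test 2 (x1=1, x2=1, x3=1): fault-free U1=0, U2=1, U3=0, U4=0, U5=1 → 1; observed 0. Eliminates U4 stuck-at-0, U5 stuck-at-1.
Test 3 (x1=1, x2=1, x3=0): fault-free U1=1, U2=0, U3=1, U4=1, U5=0 → 0; observed 1. Eliminates U4 inverted output.
Only U5 inverted output is consistent with every test.

U5 inverted output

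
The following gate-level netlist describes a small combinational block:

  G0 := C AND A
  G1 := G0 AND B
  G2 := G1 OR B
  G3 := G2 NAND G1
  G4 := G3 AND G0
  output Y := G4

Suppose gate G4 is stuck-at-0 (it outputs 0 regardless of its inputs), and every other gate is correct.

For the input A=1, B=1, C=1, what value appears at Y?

Propagate with G4 forced: G0=1, G1=1, G2=1, G3=0, G4=0 [stuck-at-0].
So Y = 0. (Same as the fault-free value — the fault is masked on this input.)

0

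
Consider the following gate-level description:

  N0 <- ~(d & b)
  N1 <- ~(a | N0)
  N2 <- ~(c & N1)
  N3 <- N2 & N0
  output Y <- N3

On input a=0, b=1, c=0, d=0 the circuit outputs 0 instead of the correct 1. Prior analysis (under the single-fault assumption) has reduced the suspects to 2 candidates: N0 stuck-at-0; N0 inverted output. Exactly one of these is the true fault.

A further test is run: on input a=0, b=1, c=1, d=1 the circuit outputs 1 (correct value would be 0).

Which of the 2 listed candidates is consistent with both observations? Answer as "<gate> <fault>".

Evaluate each candidate on input a=0, b=1, c=1, d=1:
  N0 stuck-at-0: N0=0 [stuck-at-0], N1=1, N2=0, N3=0 → 0 — eliminated
  N0 inverted output: N0=1 [inverted output], N1=0, N2=1, N3=1 → 1 — matches
Only N0 inverted output reproduces the observed 1.

N0 inverted output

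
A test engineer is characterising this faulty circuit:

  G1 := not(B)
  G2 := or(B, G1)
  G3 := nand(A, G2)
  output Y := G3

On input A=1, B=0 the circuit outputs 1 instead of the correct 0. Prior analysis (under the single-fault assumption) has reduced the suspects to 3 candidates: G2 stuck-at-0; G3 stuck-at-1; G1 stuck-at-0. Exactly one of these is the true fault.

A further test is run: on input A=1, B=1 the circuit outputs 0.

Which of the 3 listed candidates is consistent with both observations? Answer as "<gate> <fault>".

Evaluate each candidate on input A=1, B=1:
  G2 stuck-at-0: G1=0, G2=0 [stuck-at-0], G3=1 → 1 — eliminated
  G3 stuck-at-1: G1=0, G2=1, G3=1 [stuck-at-1] → 1 — eliminated
  G1 stuck-at-0: G1=0 [stuck-at-0], G2=1, G3=0 → 0 — matches
Only G1 stuck-at-0 reproduces the observed 0.

G1 stuck-at-0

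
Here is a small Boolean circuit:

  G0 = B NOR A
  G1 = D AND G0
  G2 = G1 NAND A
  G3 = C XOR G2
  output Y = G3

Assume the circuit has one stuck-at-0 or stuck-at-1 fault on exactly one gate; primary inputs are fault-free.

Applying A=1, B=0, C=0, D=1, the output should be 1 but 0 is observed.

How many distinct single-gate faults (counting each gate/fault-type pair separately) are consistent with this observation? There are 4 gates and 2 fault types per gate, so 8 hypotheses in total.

4

Fault-free: G0=0, G1=0, G2=1, G3=1 → 1. Observed 0.
  G0 stuck-at-0: output 1 ✗
  G0 stuck-at-1: output 0 ✓
  G1 stuck-at-0: output 1 ✗
  G1 stuck-at-1: output 0 ✓
  G2 stuck-at-0: output 0 ✓
  G2 stuck-at-1: output 1 ✗
  G3 stuck-at-0: output 0 ✓
  G3 stuck-at-1: output 1 ✗
Consistent faults: {G0 stuck-at-1, G1 stuck-at-1, G2 stuck-at-0, G3 stuck-at-0} — 4 in all.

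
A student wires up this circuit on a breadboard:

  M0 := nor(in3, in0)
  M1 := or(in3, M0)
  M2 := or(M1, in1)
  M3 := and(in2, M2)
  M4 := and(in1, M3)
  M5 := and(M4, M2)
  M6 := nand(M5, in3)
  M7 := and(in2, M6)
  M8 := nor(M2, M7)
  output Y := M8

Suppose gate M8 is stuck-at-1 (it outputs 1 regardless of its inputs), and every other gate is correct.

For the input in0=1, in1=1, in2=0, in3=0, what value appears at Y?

Propagate with M8 forced: M0=0, M1=0, M2=1, M3=0, M4=0, M5=0, M6=1, M7=0, M8=1 [stuck-at-1].
So Y = 1. (Without the fault it would be 0.)

1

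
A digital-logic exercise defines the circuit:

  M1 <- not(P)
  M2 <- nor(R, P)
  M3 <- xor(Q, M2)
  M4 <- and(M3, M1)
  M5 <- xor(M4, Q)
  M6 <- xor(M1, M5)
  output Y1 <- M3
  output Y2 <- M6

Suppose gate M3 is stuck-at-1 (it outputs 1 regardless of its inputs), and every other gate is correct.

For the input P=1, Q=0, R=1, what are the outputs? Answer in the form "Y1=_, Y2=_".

Y1=1, Y2=0

Propagate with M3 forced: M1=0, M2=0, M3=1 [stuck-at-1], M4=0, M5=0, M6=0.
So the outputs are Y1=1, Y2=0. (Without the fault they would be Y1=0, Y2=0.)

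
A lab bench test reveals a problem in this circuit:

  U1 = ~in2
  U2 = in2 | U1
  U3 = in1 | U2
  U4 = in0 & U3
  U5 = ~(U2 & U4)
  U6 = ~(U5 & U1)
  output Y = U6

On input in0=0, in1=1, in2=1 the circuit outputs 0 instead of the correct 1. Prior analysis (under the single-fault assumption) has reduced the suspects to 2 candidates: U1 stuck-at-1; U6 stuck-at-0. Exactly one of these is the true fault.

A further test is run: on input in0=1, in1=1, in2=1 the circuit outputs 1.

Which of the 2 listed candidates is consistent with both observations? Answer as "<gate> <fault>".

Evaluate each candidate on input in0=1, in1=1, in2=1:
  U1 stuck-at-1: U1=1 [stuck-at-1], U2=1, U3=1, U4=1, U5=0, U6=1 → 1 — matches
  U6 stuck-at-0: U1=0, U2=1, U3=1, U4=1, U5=0, U6=0 [stuck-at-0] → 0 — eliminated
Only U1 stuck-at-1 reproduces the observed 1.

U1 stuck-at-1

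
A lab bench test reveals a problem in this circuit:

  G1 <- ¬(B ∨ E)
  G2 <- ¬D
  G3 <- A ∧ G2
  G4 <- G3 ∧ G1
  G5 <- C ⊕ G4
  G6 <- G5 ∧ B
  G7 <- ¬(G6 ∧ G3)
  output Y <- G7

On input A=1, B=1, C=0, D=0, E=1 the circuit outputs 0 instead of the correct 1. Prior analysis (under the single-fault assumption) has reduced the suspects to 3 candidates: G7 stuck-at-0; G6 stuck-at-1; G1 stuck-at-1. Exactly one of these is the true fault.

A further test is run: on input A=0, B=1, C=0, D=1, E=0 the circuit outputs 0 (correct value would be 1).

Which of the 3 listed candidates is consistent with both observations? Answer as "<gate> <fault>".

G7 stuck-at-0

Evaluate each candidate on input A=0, B=1, C=0, D=1, E=0:
  G7 stuck-at-0: G1=0, G2=0, G3=0, G4=0, G5=0, G6=0, G7=0 [stuck-at-0] → 0 — matches
  G6 stuck-at-1: G1=0, G2=0, G3=0, G4=0, G5=0, G6=1 [stuck-at-1], G7=1 → 1 — eliminated
  G1 stuck-at-1: G1=1 [stuck-at-1], G2=0, G3=0, G4=0, G5=0, G6=0, G7=1 → 1 — eliminated
Only G7 stuck-at-0 reproduces the observed 0.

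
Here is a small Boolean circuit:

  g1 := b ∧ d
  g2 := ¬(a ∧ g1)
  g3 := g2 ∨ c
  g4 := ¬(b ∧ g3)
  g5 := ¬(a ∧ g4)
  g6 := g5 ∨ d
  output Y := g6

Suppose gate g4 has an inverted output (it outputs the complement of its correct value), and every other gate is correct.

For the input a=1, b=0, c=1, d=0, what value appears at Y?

1

Propagate with g4 forced: g1=0, g2=1, g3=1, g4=0 [inverted output], g5=1, g6=1.
So Y = 1. (Without the fault it would be 0.)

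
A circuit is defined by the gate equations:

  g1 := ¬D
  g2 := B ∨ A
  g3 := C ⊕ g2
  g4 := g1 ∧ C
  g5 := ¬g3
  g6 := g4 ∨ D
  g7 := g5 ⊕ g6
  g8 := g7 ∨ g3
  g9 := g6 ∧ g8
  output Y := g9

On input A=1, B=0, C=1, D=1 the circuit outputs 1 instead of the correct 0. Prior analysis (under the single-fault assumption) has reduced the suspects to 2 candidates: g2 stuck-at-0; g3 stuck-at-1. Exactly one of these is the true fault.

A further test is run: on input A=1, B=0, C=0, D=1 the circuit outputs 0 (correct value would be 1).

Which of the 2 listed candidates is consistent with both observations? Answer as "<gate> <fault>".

Evaluate each candidate on input A=1, B=0, C=0, D=1:
  g2 stuck-at-0: g1=0, g2=0 [stuck-at-0], g3=0, g4=0, g5=1, g6=1, g7=0, g8=0, g9=0 → 0 — matches
  g3 stuck-at-1: g1=0, g2=1, g3=1 [stuck-at-1], g4=0, g5=0, g6=1, g7=1, g8=1, g9=1 → 1 — eliminated
Only g2 stuck-at-0 reproduces the observed 0.

g2 stuck-at-0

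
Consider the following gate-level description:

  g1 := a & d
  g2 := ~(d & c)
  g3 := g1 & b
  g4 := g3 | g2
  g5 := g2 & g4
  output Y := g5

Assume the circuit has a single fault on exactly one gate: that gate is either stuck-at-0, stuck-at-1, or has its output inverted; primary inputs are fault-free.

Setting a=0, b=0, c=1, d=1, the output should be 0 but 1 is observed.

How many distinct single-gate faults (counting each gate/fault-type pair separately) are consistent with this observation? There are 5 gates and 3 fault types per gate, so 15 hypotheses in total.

4

Fault-free: g1=0, g2=0, g3=0, g4=0, g5=0 → 0. Observed 1.
  g1: none of the 3 fault types match ✗
  g2: stuck-at-1, inverted output ✓; others ✗
  g3: none of the 3 fault types match ✗
  g4: none of the 3 fault types match ✗
  g5: stuck-at-1, inverted output ✓; others ✗
Consistent faults: {g2 stuck-at-1, g2 inverted output, g5 stuck-at-1, g5 inverted output} — 4 in all.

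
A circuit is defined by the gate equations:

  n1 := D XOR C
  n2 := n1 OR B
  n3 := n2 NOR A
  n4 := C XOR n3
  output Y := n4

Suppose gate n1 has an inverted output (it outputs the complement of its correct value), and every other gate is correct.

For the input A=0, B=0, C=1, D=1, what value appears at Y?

1

Propagate with n1 forced: n1=1 [inverted output], n2=1, n3=0, n4=1.
So Y = 1. (Without the fault it would be 0.)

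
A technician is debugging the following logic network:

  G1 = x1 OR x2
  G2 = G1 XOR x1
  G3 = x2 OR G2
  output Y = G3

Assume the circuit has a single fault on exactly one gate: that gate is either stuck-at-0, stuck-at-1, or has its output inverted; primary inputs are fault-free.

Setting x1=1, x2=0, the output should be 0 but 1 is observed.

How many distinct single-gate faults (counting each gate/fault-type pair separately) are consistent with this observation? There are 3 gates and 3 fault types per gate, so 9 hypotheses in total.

Fault-free: G1=1, G2=0, G3=0 → 0. Observed 1.
  G1 stuck-at-0: output 1 ✓
  G1 stuck-at-1: output 0 ✗
  G1 inverted output: output 1 ✓
  G2 stuck-at-0: output 0 ✗
  G2 stuck-at-1: output 1 ✓
  G2 inverted output: output 1 ✓
  G3 stuck-at-0: output 0 ✗
  G3 stuck-at-1: output 1 ✓
  G3 inverted output: output 1 ✓
Consistent faults: {G1 stuck-at-0, G1 inverted output, G2 stuck-at-1, G2 inverted output, G3 stuck-at-1, G3 inverted output} — 6 in all.

6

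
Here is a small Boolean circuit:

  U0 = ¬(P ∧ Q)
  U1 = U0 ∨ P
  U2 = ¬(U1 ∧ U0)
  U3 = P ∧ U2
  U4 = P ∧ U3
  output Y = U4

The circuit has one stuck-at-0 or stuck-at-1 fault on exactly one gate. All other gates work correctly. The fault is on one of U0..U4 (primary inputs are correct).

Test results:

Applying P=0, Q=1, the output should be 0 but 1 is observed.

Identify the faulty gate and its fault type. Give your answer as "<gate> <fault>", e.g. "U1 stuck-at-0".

U4 stuck-at-1

Fault-free values for test 1 (P=0, Q=1): U0=1, U1=1, U2=0, U3=0, U4=0, giving Y=0. Observed 1.
Test 1: faults giving observed 1 are {U4 stuck-at-1}.
Only U4 stuck-at-1 is consistent with every test.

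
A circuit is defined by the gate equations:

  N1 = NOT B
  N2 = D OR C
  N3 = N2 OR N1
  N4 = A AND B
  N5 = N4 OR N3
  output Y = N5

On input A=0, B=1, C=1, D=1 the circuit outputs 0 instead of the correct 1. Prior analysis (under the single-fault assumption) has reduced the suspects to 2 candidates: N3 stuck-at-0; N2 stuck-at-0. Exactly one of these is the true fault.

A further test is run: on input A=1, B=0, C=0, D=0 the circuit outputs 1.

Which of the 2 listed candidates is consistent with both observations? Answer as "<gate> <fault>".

Evaluate each candidate on input A=1, B=0, C=0, D=0:
  N3 stuck-at-0: N1=1, N2=0, N3=0 [stuck-at-0], N4=0, N5=0 → 0 — eliminated
  N2 stuck-at-0: N1=1, N2=0 [stuck-at-0], N3=1, N4=0, N5=1 → 1 — matches
Only N2 stuck-at-0 reproduces the observed 1.

N2 stuck-at-0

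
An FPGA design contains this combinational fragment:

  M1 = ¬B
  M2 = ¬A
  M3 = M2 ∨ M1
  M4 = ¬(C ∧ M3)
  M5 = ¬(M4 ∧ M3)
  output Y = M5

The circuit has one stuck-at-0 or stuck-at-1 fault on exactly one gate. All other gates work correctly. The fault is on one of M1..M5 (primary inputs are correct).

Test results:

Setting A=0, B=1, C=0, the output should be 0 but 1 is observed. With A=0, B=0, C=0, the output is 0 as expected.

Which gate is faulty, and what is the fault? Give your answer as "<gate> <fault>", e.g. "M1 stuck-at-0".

M2 stuck-at-0

Fault-free values for test 1 (A=0, B=1, C=0): M1=0, M2=1, M3=1, M4=1, M5=0, giving Y=0. Observed 1.
Test 1: faults giving observed 1 are {M2 stuck-at-0, M3 stuck-at-0, M4 stuck-at-0, M5 stuck-at-1}.
Test 2 (A=0, B=0, C=0): fault-free M1=1, M2=1, M3=1, M4=1, M5=0 → 0; observed 0. Eliminates M3 stuck-at-0, M4 stuck-at-0, M5 stuck-at-1.
Only M2 stuck-at-0 is consistent with every test.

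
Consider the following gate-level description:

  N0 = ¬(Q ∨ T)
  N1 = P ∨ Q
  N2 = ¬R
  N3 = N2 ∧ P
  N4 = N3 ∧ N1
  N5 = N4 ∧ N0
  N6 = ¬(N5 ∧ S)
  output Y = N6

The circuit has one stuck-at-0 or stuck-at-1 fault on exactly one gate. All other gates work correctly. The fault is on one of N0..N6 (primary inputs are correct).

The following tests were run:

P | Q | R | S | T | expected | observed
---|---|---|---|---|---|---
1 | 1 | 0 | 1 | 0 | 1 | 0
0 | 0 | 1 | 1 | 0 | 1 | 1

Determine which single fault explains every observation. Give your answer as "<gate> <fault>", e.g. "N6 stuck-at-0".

Fault-free values for test 1 (P=1, Q=1, R=0, S=1, T=0): N0=0, N1=1, N2=1, N3=1, N4=1, N5=0, N6=1, giving Y=1. Observed 0.
Test 1: faults giving observed 0 are {N0 stuck-at-1, N5 stuck-at-1, N6 stuck-at-0}.
Test 2 (P=0, Q=0, R=1, S=1, T=0): fault-free N0=1, N1=0, N2=0, N3=0, N4=0, N5=0, N6=1 → 1; observed 1. Eliminates N5 stuck-at-1, N6 stuck-at-0.
Only N0 stuck-at-1 is consistent with every test.

N0 stuck-at-1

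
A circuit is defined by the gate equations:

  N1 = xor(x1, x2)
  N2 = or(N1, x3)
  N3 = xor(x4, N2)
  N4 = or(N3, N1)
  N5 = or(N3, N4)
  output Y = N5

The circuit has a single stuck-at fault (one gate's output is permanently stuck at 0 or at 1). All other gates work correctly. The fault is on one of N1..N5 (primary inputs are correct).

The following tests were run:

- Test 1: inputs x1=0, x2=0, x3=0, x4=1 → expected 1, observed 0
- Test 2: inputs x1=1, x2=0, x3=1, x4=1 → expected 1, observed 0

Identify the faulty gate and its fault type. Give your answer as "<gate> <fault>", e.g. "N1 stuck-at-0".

N5 stuck-at-0

Fault-free values for test 1 (x1=0, x2=0, x3=0, x4=1): N1=0, N2=0, N3=1, N4=1, N5=1, giving Y=1. Observed 0.
Test 1: faults giving observed 0 are {N2 stuck-at-1, N3 stuck-at-0, N5 stuck-at-0}.
Test 2 (x1=1, x2=0, x3=1, x4=1): fault-free N1=1, N2=1, N3=0, N4=1, N5=1 → 1; observed 0. Eliminates N2 stuck-at-1, N3 stuck-at-0.
Only N5 stuck-at-0 is consistent with every test.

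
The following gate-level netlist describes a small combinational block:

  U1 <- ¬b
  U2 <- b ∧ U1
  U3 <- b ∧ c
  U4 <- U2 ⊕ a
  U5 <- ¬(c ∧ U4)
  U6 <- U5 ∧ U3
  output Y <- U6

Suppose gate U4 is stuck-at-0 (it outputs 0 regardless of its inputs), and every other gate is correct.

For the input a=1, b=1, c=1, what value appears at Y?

Propagate with U4 forced: U1=0, U2=0, U3=1, U4=0 [stuck-at-0], U5=1, U6=1.
So Y = 1. (Without the fault it would be 0.)

1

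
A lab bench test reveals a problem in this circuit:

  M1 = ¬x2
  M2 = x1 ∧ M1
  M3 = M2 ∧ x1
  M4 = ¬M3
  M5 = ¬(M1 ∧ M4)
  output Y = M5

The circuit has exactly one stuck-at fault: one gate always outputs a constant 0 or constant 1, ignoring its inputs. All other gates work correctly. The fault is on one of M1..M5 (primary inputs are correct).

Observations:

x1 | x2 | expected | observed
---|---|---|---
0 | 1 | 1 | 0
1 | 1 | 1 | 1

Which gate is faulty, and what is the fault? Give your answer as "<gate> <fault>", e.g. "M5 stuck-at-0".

M1 stuck-at-1

Fault-free values for test 1 (x1=0, x2=1): M1=0, M2=0, M3=0, M4=1, M5=1, giving Y=1. Observed 0.
Test 1: faults giving observed 0 are {M1 stuck-at-1, M5 stuck-at-0}.
Test 2 (x1=1, x2=1): fault-free M1=0, M2=0, M3=0, M4=1, M5=1 → 1; observed 1. Eliminates M5 stuck-at-0.
Only M1 stuck-at-1 is consistent with every test.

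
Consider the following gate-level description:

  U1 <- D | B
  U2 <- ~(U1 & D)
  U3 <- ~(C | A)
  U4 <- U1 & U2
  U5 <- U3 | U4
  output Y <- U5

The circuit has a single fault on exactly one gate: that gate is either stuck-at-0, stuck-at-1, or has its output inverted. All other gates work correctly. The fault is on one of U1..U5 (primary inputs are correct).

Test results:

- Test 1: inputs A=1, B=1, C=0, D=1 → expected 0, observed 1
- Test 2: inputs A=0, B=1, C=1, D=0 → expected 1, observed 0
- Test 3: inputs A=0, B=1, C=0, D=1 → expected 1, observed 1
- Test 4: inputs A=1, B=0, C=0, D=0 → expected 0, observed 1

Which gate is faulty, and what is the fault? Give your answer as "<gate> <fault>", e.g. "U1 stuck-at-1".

Fault-free values for test 1 (A=1, B=1, C=0, D=1): U1=1, U2=0, U3=0, U4=0, U5=0, giving Y=0. Observed 1.
Test 1: faults giving observed 1 are {U2 stuck-at-1, U2 inverted output, U3 stuck-at-1, U3 inverted output, U4 stuck-at-1, U4 inverted output, U5 stuck-at-1, U5 inverted output}.
Test 2 (A=0, B=1, C=1, D=0): fault-free U1=1, U2=1, U3=0, U4=1, U5=1 → 1; observed 0. Eliminates U2 stuck-at-1, U3 stuck-at-1, U3 inverted output, U4 stuck-at-1, U5 stuck-at-1.
Test 3 (A=0, B=1, C=0, D=1): fault-free U1=1, U2=0, U3=1, U4=0, U5=1 → 1; observed 1. Eliminates U5 inverted output.
Test 4 (A=1, B=0, C=0, D=0): fault-free U1=0, U2=1, U3=0, U4=0, U5=0 → 0; observed 1. Eliminates U2 inverted output.
Only U4 inverted output is consistent with every test.

U4 inverted output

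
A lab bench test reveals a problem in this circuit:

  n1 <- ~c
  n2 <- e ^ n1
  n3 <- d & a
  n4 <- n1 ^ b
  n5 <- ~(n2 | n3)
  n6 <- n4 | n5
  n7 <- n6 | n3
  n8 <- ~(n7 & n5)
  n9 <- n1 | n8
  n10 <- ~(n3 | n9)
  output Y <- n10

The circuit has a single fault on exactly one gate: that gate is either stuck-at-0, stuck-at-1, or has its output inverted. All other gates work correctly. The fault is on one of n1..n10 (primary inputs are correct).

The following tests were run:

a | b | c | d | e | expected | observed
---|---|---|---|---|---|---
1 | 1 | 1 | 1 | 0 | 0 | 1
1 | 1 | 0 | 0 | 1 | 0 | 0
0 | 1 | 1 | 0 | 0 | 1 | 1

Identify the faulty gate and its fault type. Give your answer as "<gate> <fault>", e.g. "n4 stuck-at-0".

n3 stuck-at-0

Fault-free values for test 1 (a=1, b=1, c=1, d=1, e=0): n1=0, n2=0, n3=1, n4=1, n5=0, n6=1, n7=1, n8=1, n9=1, n10=0, giving Y=0. Observed 1.
Test 1: faults giving observed 1 are {n3 stuck-at-0, n3 inverted output, n10 stuck-at-1, n10 inverted output}.
Test 2 (a=1, b=1, c=0, d=0, e=1): fault-free n1=1, n2=0, n3=0, n4=0, n5=1, n6=1, n7=1, n8=0, n9=1, n10=0 → 0; observed 0. Eliminates n10 stuck-at-1, n10 inverted output.
Test 3 (a=0, b=1, c=1, d=0, e=0): fault-free n1=0, n2=0, n3=0, n4=1, n5=1, n6=1, n7=1, n8=0, n9=0, n10=1 → 1; observed 1. Eliminates n3 inverted output.
Only n3 stuck-at-0 is consistent with every test.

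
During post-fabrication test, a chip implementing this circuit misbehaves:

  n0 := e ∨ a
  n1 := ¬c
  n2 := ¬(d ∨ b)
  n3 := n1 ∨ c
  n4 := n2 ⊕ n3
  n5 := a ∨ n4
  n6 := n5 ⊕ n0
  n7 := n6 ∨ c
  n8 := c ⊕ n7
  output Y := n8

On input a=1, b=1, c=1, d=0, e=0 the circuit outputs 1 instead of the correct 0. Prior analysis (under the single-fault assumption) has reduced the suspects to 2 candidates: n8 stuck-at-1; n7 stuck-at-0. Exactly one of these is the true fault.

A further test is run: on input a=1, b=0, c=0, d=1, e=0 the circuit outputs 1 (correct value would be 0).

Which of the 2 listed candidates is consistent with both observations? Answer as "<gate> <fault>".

Evaluate each candidate on input a=1, b=0, c=0, d=1, e=0:
  n8 stuck-at-1: n0=1, n1=1, n2=0, n3=1, n4=1, n5=1, n6=0, n7=0, n8=1 [stuck-at-1] → 1 — matches
  n7 stuck-at-0: n0=1, n1=1, n2=0, n3=1, n4=1, n5=1, n6=0, n7=0 [stuck-at-0], n8=0 → 0 — eliminated
Only n8 stuck-at-1 reproduces the observed 1.

n8 stuck-at-1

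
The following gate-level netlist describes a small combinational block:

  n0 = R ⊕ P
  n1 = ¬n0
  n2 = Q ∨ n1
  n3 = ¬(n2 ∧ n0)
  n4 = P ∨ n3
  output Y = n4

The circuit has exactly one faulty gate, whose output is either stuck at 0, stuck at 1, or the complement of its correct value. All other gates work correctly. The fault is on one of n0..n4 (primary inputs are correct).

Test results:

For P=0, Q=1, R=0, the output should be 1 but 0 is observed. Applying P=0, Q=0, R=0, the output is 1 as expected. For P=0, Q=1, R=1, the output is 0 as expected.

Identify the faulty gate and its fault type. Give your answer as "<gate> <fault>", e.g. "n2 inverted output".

Fault-free values for test 1 (P=0, Q=1, R=0): n0=0, n1=1, n2=1, n3=1, n4=1, giving Y=1. Observed 0.
Test 1: faults giving observed 0 are {n0 stuck-at-1, n0 inverted output, n3 stuck-at-0, n3 inverted output, n4 stuck-at-0, n4 inverted output}.
Test 2 (P=0, Q=0, R=0): fault-free n0=0, n1=1, n2=1, n3=1, n4=1 → 1; observed 1. Eliminates n3 stuck-at-0, n3 inverted output, n4 stuck-at-0, n4 inverted output.
Test 3 (P=0, Q=1, R=1): fault-free n0=1, n1=0, n2=1, n3=0, n4=0 → 0; observed 0. Eliminates n0 inverted output.
Only n0 stuck-at-1 is consistent with every test.

n0 stuck-at-1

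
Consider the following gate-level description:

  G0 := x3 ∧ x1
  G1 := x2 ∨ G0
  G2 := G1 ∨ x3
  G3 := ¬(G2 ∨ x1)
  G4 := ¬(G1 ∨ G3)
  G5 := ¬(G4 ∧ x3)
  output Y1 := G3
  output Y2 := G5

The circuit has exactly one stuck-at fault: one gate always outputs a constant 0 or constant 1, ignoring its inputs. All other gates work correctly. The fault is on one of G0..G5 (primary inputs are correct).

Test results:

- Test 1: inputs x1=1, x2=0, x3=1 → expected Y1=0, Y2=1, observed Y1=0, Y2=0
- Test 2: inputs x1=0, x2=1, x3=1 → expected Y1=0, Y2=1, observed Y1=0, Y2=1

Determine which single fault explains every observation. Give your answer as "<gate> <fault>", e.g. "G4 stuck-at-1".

Fault-free values for test 1 (x1=1, x2=0, x3=1): G0=1, G1=1, G2=1, G3=0, G4=0, G5=1, giving Y1=0, Y2=1. Observed Y1=0, Y2=0.
Test 1: faults giving observed Y1=0, Y2=0 are {G0 stuck-at-0, G1 stuck-at-0, G4 stuck-at-1, G5 stuck-at-0}.
Test 2 (x1=0, x2=1, x3=1): fault-free G0=0, G1=1, G2=1, G3=0, G4=0, G5=1 → Y1=0, Y2=1; observed Y1=0, Y2=1. Eliminates G1 stuck-at-0, G4 stuck-at-1, G5 stuck-at-0.
Only G0 stuck-at-0 is consistent with every test.

G0 stuck-at-0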